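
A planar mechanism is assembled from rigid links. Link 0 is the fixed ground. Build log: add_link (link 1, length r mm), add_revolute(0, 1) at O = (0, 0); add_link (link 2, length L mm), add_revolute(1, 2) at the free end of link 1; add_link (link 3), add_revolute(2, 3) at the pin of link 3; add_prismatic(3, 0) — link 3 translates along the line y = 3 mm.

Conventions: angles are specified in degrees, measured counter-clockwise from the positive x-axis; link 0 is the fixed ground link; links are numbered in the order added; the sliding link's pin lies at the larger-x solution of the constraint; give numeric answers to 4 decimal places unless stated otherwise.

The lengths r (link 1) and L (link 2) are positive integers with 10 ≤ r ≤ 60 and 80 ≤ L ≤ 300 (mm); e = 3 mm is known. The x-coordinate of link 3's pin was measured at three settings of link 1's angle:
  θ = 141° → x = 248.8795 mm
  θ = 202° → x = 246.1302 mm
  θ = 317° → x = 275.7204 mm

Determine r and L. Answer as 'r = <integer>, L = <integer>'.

constraint per measurement: (x − r cos θ)² + (r sin θ − e)² = L²
subtracting the θ₁ and θ₂ equations cancels the r² and L² terms:
r = (x₁² − x₂²) / (2[(x₁cos θ₁ + e sin θ₁) − (x₂cos θ₂ + e sin θ₂)]) = 17.9998 → r = 18
L² = (x₁ − r cos θ₁)² + (r sin θ₁ − e)² = 69169.0041 → L = 263.0000 → L = 263
check at θ₃=317°: x = 275.7204 (printed 275.7204) ✓

r = 18, L = 263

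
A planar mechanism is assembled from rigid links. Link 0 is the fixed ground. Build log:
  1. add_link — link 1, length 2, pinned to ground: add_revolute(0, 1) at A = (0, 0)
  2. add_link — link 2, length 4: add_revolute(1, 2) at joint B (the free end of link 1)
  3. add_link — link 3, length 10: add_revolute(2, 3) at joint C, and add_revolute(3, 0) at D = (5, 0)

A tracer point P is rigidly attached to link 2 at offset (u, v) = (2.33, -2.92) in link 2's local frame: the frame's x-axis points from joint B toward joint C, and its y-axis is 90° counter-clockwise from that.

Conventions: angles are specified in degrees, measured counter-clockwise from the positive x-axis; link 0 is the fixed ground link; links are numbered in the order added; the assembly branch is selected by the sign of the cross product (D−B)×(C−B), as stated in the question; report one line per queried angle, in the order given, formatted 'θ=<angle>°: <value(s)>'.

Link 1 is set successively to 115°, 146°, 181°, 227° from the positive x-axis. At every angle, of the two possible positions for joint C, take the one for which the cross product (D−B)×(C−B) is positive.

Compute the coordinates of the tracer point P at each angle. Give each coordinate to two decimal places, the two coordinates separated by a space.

A=(0,0), D=(5.00,0)
θ=115°: B = A + 2.00·(cos115°, sin115°) = (-0.8452, 1.8126)
θ=115°: |BD| = 6.1198
θ=115°: circle(B,4.00) ∩ circle(D,10.00): a=-3.8030, h=1.2398
θ=115°:   candidates: C₊=(-4.1104,4.1232) cross=7.587; C₋=(-4.8448,1.7549) cross=-7.587
θ=115°:   branch + wants cross > 0 → take C=(-4.1104,4.1232) (cross=7.587)
θ=115°: ex = (C−B)/|BC| = (-0.8163,0.5776); ey = (-0.5776,-0.8163)
θ=115°: P = B + 2.33·ex + -2.92·ey = (-1.0605,5.5421)
θ=146°: B = A + 2.00·(cos146°, sin146°) = (-1.6581, 1.1184)
θ=146°: |BD| = 6.7514
θ=146°: circle(B,4.00) ∩ circle(D,10.00): a=-2.8453, h=2.8115
θ=146°:   candidates: C₊=(-3.9983,4.3623) cross=18.981; C₋=(-4.9298,-1.1829) cross=-18.981
θ=146°:   branch + wants cross > 0 → take C=(-3.9983,4.3623) (cross=18.981)
θ=146°: ex = (C−B)/|BC| = (-0.5851,0.8110); ey = (-0.8110,-0.5851)
θ=146°: P = B + 2.33·ex + -2.92·ey = (-0.6532,4.7164)
θ=181°: B = A + 2.00·(cos181°, sin181°) = (-1.9997, -0.0349)
θ=181°: |BD| = 6.9998
θ=181°: circle(B,4.00) ∩ circle(D,10.00): a=-2.5003, h=3.1223
θ=181°:   candidates: C₊=(-4.5155,3.0749) cross=21.855; C₋=(-4.4844,-3.1696) cross=-21.855
θ=181°:   branch + wants cross > 0 → take C=(-4.5155,3.0749) (cross=21.855)
θ=181°: ex = (C−B)/|BC| = (-0.6290,0.7774); ey = (-0.7774,-0.6290)
θ=181°: P = B + 2.33·ex + -2.92·ey = (-1.1950,3.6131)
θ=227°: B = A + 2.00·(cos227°, sin227°) = (-1.3640, -1.4627)
θ=227°: |BD| = 6.5299
θ=227°: circle(B,4.00) ∩ circle(D,10.00): a=-3.1670, h=2.4434
θ=227°:   candidates: C₊=(-4.9978,0.2092) cross=15.955; C₋=(-3.9031,-4.5535) cross=-15.955
θ=227°:   branch + wants cross > 0 → take C=(-4.9978,0.2092) (cross=15.955)
θ=227°: ex = (C−B)/|BC| = (-0.9085,0.4180); ey = (-0.4180,-0.9085)
θ=227°: P = B + 2.33·ex + -2.92·ey = (-2.2602,2.1639)

θ=115°: -1.06 5.54
θ=146°: -0.65 4.72
θ=181°: -1.20 3.61
θ=227°: -2.26 2.16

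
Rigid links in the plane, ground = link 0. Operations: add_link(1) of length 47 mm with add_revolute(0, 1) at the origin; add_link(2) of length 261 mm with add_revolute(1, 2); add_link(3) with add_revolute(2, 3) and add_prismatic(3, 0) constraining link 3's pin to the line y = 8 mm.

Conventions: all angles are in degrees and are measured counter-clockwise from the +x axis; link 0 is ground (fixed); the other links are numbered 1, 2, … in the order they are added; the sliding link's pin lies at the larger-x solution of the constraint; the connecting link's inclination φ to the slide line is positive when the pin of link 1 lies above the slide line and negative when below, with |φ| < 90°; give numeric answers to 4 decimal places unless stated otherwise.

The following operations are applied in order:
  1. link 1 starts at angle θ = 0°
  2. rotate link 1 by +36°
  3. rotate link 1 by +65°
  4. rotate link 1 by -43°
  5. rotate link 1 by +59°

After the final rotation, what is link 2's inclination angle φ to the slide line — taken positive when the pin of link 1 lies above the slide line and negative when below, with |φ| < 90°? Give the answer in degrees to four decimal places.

geometry: r = 47 mm, L = 261 mm, e = 8 mm; θ starts at 0°
rotate link 1 by +36°: θ ← 0° +36° = 36°
rotate link 1 by +65°: θ ← 36° +65° = 101°
rotate link 1 by -43°: θ ← 101° -43° = 58°
rotate link 1 by +59°: θ ← 58° +59° = 117°
h = r sin θ − e = 41.877307 − 8 = 33.877307
sin φ = h / L = 33.877307 / 261 = 0.12979811
φ = arcsin(0.12979811) = 7.457926°

7.4579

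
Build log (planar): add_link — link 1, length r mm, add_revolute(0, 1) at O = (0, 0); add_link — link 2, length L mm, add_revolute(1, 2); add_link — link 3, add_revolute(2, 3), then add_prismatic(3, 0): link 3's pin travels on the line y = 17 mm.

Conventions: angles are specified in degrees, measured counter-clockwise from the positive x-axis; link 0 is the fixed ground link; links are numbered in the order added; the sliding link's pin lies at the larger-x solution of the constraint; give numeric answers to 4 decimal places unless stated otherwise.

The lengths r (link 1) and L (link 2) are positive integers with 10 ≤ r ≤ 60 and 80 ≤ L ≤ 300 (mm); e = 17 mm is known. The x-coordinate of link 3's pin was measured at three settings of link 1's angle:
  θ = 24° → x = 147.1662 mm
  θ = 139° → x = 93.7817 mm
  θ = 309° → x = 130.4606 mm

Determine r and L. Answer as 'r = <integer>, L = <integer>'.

constraint per measurement: (x − r cos θ)² + (r sin θ − e)² = L²
subtracting the θ₁ and θ₂ equations cancels the r² and L² terms:
r = (x₁² − x₂²) / (2[(x₁cos θ₁ + e sin θ₁) − (x₂cos θ₂ + e sin θ₂)]) = 32.0000 → r = 32
L² = (x₁ − r cos θ₁)² + (r sin θ₁ − e)² = 13924.0081 → L = 118.0000 → L = 118
check at θ₃=309°: x = 130.4606 (printed 130.4606) ✓

r = 32, L = 118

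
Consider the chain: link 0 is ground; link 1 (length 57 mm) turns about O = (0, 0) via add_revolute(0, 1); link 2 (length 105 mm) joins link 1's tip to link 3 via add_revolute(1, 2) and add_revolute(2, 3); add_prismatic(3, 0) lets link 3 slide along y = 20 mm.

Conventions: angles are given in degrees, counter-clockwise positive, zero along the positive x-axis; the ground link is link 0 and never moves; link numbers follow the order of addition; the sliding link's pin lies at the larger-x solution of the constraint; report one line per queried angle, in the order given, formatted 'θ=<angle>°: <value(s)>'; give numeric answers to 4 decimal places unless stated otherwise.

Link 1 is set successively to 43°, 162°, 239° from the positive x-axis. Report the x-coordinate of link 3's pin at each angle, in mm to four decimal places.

geometry: r = 57 mm, L = 105 mm, e = 20 mm
θ=43°: crank pin P = (r cos θ, r sin θ) = (41.687161, 38.873907)
θ=43°: h = r sin θ − e = 38.873907 − 20 = 18.873907
θ=43°: x = r cos θ + √(L² − h²) = 41.687161 + 103.289765 = 144.976926
θ=162°: crank pin P = (r cos θ, r sin θ) = (-54.210221, 17.613969)
θ=162°: h = r sin θ − e = 17.613969 − 20 = -2.386031
θ=162°: x = r cos θ + √(L² − h²) = -54.210221 + 104.972886 = 50.762665
θ=239°: crank pin P = (r cos θ, r sin θ) = (-29.357170, -48.858536)
θ=239°: h = r sin θ − e = -48.858536 − 20 = -68.858536
θ=239°: x = r cos θ + √(L² − h²) = -29.357170 + 79.268544 = 49.911373

θ=43°: 144.9769
θ=162°: 50.7627
θ=239°: 49.9114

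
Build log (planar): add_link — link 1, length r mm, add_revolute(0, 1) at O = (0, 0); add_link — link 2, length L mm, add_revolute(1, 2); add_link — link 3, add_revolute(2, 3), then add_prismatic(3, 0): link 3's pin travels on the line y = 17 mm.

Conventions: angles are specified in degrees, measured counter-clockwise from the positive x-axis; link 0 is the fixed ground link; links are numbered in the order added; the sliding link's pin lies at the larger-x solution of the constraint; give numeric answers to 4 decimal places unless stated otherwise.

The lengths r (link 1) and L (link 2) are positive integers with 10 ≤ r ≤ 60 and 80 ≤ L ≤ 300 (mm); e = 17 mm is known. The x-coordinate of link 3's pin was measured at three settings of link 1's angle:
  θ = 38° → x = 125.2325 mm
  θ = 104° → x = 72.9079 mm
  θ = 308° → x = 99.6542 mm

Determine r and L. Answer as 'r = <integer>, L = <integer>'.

constraint per measurement: (x − r cos θ)² + (r sin θ − e)² = L²
subtracting the θ₁ and θ₂ equations cancels the r² and L² terms:
r = (x₁² − x₂²) / (2[(x₁cos θ₁ + e sin θ₁) − (x₂cos θ₂ + e sin θ₂)]) = 47.0000 → r = 47
L² = (x₁ − r cos θ₁)² + (r sin θ₁ − e)² = 7921.0037 → L = 89.0000 → L = 89
check at θ₃=308°: x = 99.6542 (printed 99.6542) ✓

r = 47, L = 89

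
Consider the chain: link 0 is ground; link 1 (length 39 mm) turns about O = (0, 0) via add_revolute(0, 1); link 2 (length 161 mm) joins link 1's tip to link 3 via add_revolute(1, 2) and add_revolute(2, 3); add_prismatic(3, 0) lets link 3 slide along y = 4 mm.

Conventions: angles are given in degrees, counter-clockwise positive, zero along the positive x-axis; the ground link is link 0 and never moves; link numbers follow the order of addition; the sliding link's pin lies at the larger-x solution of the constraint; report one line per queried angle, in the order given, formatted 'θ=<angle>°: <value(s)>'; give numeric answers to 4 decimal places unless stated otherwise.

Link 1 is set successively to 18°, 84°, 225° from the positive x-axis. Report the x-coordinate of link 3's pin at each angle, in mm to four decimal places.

geometry: r = 39 mm, L = 161 mm, e = 4 mm
θ=18°: crank pin P = (r cos θ, r sin θ) = (37.091204, 12.051663)
θ=18°: h = r sin θ − e = 12.051663 − 4 = 8.051663
θ=18°: x = r cos θ + √(L² − h²) = 37.091204 + 160.798541 = 197.889745
θ=84°: crank pin P = (r cos θ, r sin θ) = (4.076610, 38.786354)
θ=84°: h = r sin θ − e = 38.786354 − 4 = 34.786354
θ=84°: x = r cos θ + √(L² − h²) = 4.076610 + 157.197041 = 161.273651
θ=225°: crank pin P = (r cos θ, r sin θ) = (-27.577164, -27.577164)
θ=225°: h = r sin θ − e = -27.577164 − 4 = -31.577164
θ=225°: x = r cos θ + √(L² − h²) = -27.577164 + 157.872995 = 130.295831

θ=18°: 197.8897
θ=84°: 161.2737
θ=225°: 130.2958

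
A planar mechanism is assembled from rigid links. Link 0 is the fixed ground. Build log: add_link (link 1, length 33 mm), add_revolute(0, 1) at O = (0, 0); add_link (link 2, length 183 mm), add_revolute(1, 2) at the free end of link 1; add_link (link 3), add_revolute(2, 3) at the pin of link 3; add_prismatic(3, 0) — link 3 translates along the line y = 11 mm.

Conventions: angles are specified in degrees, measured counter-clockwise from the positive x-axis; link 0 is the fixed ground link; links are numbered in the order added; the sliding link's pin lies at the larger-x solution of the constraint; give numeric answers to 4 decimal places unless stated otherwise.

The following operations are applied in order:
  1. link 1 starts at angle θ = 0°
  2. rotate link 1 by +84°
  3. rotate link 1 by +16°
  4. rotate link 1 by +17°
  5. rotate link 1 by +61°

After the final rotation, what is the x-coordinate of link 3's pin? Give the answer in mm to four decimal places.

geometry: r = 33 mm, L = 183 mm, e = 11 mm; θ starts at 0°
rotate link 1 by +84°: θ ← 0° +84° = 84°
rotate link 1 by +16°: θ ← 84° +16° = 100°
rotate link 1 by +17°: θ ← 100° +17° = 117°
rotate link 1 by +61°: θ ← 117° +61° = 178°
crank pin P = (r cos θ, r sin θ) = (-32.979897, 1.151683)
h = r sin θ − e = 1.151683 − 11 = -9.848317
x = r cos θ + √(L² − h²) = -32.979897 + 182.734810 = 149.754912

149.7549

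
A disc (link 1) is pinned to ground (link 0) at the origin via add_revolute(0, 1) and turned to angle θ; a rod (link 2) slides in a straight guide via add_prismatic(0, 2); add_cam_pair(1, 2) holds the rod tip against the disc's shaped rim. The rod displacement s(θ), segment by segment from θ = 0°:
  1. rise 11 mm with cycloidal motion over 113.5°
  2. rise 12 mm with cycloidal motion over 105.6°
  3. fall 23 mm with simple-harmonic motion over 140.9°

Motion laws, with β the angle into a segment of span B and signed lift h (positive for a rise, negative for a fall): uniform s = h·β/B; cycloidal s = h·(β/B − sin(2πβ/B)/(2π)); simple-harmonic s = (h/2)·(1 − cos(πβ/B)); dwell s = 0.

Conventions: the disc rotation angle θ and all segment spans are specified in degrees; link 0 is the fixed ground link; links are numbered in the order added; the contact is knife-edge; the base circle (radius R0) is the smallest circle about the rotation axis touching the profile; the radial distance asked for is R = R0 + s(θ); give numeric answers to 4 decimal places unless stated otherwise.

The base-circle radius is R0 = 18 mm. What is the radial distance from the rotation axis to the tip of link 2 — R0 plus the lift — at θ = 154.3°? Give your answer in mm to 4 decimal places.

segment 1 (0° to 113.5°, cycloidal, h = 11) is passed completely: s = 0.0000 + (11) = 11.0000
θ = 154.3° falls in segment 2 (113.5° to 219.1°, cycloidal, h = 12): β = 154.3 − 113.5 = 40.8°, B = 105.6°; Δs = 12·(0.3864 − sin(2π·0.3864)/(2π)) = 3.3857; s = 11.0000 + 3.3857 = 14.3857
R = R0 + s = 18 + 14.3857 = 32.3857

32.3857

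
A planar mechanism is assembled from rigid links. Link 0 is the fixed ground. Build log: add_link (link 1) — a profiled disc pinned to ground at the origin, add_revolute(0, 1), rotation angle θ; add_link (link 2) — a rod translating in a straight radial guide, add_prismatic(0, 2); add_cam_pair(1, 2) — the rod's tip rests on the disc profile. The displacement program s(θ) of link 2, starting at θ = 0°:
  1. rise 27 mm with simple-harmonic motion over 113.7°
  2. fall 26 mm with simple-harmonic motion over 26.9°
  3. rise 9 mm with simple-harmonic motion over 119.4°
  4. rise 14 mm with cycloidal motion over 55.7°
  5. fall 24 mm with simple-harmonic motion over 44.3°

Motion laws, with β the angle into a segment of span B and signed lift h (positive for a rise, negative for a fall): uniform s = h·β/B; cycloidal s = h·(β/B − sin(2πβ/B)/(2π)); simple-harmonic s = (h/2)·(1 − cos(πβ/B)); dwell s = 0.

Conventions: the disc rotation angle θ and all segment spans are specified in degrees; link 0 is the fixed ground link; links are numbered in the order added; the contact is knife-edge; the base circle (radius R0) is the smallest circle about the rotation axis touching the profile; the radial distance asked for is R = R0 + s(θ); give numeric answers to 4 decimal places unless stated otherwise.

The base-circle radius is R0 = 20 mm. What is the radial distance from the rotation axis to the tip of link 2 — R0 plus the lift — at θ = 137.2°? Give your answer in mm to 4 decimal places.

seg 1 [0°–113.7°] simple-harmonic, h=27: full span → s += 27 → s = 27.0000
seg 2 [113.7°–140.6°] simple-harmonic, h=-26: θ=137.2° here. β=23.5, B=26.9. -26/2·(1 − cos(π·0.8736)) = -24.9885 → s = 2.0115
R = R0 + s = 20 + 2.0115 = 22.0115

22.0115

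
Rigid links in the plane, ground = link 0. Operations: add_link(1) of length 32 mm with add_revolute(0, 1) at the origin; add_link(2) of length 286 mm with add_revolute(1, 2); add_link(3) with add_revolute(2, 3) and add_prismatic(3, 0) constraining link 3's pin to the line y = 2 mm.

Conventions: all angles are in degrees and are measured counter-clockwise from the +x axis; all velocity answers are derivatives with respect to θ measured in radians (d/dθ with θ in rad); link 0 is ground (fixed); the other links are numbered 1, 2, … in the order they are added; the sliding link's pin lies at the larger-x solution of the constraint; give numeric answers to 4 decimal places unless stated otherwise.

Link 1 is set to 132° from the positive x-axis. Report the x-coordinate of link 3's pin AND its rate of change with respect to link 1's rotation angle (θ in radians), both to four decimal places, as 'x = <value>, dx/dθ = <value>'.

geometry: r = 32 mm, L = 286 mm, e = 2 mm
crank pin P = (r cos θ, r sin θ) = (-21.412179, 23.780634)
h = r sin θ − e = 23.780634 − 2 = 21.780634
x = r cos θ + √(L² − h²) = -21.412179 + 285.169430 = 263.757251
dx/dθ = −r sin θ − h·r cos θ/√(L² − h²) (θ in radians; h = 21.780634) = -22.145218

x = 263.7573, dx/dθ = -22.1452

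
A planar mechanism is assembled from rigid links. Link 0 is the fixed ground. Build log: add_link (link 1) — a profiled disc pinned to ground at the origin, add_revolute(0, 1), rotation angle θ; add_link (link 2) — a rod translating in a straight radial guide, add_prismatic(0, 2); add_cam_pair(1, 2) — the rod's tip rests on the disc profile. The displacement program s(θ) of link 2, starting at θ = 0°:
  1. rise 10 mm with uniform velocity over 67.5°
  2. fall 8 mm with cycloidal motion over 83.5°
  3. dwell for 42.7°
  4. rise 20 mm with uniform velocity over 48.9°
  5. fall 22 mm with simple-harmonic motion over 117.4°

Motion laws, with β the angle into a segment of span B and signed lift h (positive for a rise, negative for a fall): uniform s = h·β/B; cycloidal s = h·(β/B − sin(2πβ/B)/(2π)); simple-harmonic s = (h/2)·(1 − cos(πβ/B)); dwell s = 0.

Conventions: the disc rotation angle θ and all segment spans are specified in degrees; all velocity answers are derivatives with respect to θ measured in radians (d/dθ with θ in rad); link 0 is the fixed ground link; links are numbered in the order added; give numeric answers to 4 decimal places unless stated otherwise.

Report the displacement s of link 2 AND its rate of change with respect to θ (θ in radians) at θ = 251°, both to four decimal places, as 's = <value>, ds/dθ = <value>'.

seg 1 [0°–67.5°] uniform, h=10: full span → s += 10 → s = 10.0000
seg 2 [67.5°–151°] cycloidal, h=-8: full span → s += -8 → s = 2.0000
seg 3 [151°–193.7°] dwell: s stays 2.0000
seg 4 [193.7°–242.6°] uniform, h=20: full span → s += 20 → s = 22.0000
seg 5 [242.6°–360°] simple-harmonic, h=-22: θ=251° here. β=8.4, B=117.4. -22/2·(1 − cos(π·0.0716)) = -0.2767 → s = 21.7233
velocity in seg [242.6°–360°] (simple-harmonic), θ in radians: β = 8.4° = 0.1466 rad, B = 117.4° = 2.0490 rad; ds/dθ = (πh/(2B)) sin(πβ/B) = (π·(-22)/(2·2.0490)) sin(π·0.0716) = -3.759194 mm/rad

s = 21.7233, ds/dθ = -3.7592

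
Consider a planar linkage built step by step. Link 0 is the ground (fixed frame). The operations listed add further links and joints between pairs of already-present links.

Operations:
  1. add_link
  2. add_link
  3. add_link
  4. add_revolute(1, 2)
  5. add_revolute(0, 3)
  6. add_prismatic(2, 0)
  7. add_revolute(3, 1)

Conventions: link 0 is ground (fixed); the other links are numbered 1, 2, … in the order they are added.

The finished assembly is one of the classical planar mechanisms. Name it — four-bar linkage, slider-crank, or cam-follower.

links: 4 (incl. ground); joints: 3 revolute, 1 prismatic, 0 higher (cam) pair, forming one closed loop
4 links, 3 revolutes + 1 prismatic in one loop → slider-crank

slider-crank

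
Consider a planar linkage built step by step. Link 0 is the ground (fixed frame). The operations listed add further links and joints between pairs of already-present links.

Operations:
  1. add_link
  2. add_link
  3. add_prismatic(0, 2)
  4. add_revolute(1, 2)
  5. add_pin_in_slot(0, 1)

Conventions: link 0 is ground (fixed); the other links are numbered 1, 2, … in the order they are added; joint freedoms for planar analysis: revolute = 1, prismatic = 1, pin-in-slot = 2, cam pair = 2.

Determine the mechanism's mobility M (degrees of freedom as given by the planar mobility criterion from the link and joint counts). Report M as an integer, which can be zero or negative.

ground; <1,0,0>
#1 <2,0,0>
#2 <3,0,0>
P:0↔2 J1 <3,1,0>
R:1↔2 J1 <3,2,0>
PS:0↔1 J2 <3,2,1>
3×2 − 2×2 − 1×1 = 1

M = 1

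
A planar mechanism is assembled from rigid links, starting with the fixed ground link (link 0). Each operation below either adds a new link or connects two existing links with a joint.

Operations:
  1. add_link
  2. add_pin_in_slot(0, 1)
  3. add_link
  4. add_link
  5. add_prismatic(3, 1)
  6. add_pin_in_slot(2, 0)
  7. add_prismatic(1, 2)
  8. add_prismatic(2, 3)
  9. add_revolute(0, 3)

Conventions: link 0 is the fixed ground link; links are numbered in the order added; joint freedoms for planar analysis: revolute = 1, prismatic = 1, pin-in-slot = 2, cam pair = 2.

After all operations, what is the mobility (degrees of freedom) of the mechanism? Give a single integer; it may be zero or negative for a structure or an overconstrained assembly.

L=1 J1=0 J2=0
add link → L=2 J1=0 J2=0
PS@0,1 dof=2 J2 → L=2 J1=0 J2=1
add link → L=3 J1=0 J2=1
add link → L=4 J1=0 J2=1
P@3,1 dof=1 J1 → L=4 J1=1 J2=1
PS@2,0 dof=2 J2 → L=4 J1=1 J2=2
P@1,2 dof=1 J1 → L=4 J1=2 J2=2
P@2,3 dof=1 J1 → L=4 J1=3 J2=2
R@0,3 dof=1 J1 → L=4 J1=4 J2=2
M=3(L−1)−2J1−J2=3·3−2·4−2=-1

M = -1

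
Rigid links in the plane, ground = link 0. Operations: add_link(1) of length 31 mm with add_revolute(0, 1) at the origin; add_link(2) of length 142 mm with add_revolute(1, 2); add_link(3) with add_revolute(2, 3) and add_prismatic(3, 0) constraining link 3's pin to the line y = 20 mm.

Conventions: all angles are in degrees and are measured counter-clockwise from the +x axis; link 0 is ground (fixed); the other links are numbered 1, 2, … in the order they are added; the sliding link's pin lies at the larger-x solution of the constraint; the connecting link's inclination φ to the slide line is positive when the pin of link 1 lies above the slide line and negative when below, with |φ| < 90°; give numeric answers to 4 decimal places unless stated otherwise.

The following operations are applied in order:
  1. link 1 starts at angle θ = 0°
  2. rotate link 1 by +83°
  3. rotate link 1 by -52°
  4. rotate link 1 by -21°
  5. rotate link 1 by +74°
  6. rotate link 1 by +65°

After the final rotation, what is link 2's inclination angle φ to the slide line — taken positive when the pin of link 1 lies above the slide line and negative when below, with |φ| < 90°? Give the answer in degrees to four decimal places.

geometry: r = 31 mm, L = 142 mm, e = 20 mm; θ starts at 0°
rotate link 1 by +83°: θ ← 0° +83° = 83°
rotate link 1 by -52°: θ ← 83° -52° = 31°
rotate link 1 by -21°: θ ← 31° -21° = 10°
rotate link 1 by +74°: θ ← 10° +74° = 84°
rotate link 1 by +65°: θ ← 84° +65° = 149°
h = r sin θ − e = 15.966180 − 20 = -4.033820
sin φ = h / L = -4.033820 / 142 = -0.02840718
φ = arcsin(-0.02840718) = -1.627831°

-1.6278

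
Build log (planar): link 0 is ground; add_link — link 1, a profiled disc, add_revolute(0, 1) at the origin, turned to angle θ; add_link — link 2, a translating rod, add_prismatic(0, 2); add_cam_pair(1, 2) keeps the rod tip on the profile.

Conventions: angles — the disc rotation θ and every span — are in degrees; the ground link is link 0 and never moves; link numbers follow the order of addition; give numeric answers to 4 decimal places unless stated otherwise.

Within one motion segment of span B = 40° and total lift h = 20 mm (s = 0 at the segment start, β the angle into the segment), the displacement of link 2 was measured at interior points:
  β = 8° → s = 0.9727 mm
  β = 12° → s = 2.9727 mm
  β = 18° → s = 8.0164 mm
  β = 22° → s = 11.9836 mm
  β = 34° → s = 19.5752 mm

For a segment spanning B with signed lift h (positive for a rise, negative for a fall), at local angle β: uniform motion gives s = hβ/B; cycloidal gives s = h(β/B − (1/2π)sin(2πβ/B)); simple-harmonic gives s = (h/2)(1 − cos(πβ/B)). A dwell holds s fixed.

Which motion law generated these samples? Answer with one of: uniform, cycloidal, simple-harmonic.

candidates at β/B = r: uniform s = h·r (linear in β); cycloidal s = h·(r − sin(2πr)/(2π)); simple-harmonic s = (h/2)(1 − cos(πr))
β=8°: printed 0.9727 | uniform 4.0000, cycloidal 0.9727, simple-harmonic 1.9098
β=12°: printed 2.9727 | uniform 6.0000, cycloidal 2.9727, simple-harmonic 4.1221
β=18°: printed 8.0164 | uniform 9.0000, cycloidal 8.0164, simple-harmonic 8.4357
β=22°: printed 11.9836 | uniform 11.0000, cycloidal 11.9836, simple-harmonic 11.5643
β=34°: printed 19.5752 | uniform 17.0000, cycloidal 19.5752, simple-harmonic 18.9101
only one law matches every sample → cycloidal

cycloidal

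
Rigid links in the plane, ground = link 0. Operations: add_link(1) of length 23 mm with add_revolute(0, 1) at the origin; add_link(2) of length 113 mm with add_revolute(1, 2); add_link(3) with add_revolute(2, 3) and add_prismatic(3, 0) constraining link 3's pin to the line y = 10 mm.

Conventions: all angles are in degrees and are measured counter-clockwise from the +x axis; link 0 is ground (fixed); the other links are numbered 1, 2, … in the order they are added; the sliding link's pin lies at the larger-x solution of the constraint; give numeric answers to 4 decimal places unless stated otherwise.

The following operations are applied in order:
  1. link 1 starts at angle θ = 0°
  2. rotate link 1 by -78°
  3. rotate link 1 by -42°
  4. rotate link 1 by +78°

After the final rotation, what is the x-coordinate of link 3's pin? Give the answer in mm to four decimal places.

geometry: r = 23 mm, L = 113 mm, e = 10 mm; θ starts at 0°
rotate link 1 by -78°: θ ← 0° -78° = -78°
rotate link 1 by -42°: θ ← -78° -42° = -120°
rotate link 1 by +78°: θ ← -120° +78° = -42°
crank pin P = (r cos θ, r sin θ) = (17.092331, -15.390004)
h = r sin θ − e = -15.390004 − 10 = -25.390004
x = r cos θ + √(L² − h²) = 17.092331 + 110.110616 = 127.202947

127.2029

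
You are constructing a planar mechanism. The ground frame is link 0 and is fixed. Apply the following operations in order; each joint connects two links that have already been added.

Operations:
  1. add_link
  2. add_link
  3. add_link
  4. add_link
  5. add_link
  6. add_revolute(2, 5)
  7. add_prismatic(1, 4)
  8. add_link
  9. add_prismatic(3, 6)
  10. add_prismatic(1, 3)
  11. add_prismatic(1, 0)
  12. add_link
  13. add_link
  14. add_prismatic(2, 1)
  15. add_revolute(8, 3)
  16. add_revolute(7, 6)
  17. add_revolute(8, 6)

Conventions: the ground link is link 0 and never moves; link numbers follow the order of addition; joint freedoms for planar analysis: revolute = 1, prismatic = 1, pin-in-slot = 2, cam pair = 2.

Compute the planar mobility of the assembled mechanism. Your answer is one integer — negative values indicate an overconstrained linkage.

L=1 J1=0 J2=0
add link → L=2 J1=0 J2=0
add link → L=3 J1=0 J2=0
add link → L=4 J1=0 J2=0
add link → L=5 J1=0 J2=0
add link → L=6 J1=0 J2=0
R@2,5 dof=1 J1 → L=6 J1=1 J2=0
P@1,4 dof=1 J1 → L=6 J1=2 J2=0
add link → L=7 J1=2 J2=0
P@3,6 dof=1 J1 → L=7 J1=3 J2=0
P@1,3 dof=1 J1 → L=7 J1=4 J2=0
P@1,0 dof=1 J1 → L=7 J1=5 J2=0
add link → L=8 J1=5 J2=0
add link → L=9 J1=5 J2=0
P@2,1 dof=1 J1 → L=9 J1=6 J2=0
R@8,3 dof=1 J1 → L=9 J1=7 J2=0
R@7,6 dof=1 J1 → L=9 J1=8 J2=0
R@8,6 dof=1 J1 → L=9 J1=9 J2=0
M=3(L−1)−2J1−J2=3·8−2·9−0=6

M = 6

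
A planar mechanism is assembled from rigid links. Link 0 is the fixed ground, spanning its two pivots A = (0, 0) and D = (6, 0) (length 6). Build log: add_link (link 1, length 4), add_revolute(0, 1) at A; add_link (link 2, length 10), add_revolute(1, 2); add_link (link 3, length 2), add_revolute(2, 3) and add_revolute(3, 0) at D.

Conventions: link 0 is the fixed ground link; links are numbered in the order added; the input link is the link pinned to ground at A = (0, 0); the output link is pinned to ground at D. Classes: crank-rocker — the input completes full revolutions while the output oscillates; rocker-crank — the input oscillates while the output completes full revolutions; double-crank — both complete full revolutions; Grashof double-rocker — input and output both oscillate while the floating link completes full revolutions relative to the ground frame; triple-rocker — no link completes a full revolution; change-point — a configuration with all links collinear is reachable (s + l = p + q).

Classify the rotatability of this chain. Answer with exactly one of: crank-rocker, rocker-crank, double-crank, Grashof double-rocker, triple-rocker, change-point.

lengths: ground=6, input=4, coupler=10, output=2
sorted: s=2 (shortest), l=10 (longest), p+q=10
s + l = 12 vs p + q = 10
s + l > p + q → non-Grashof → no link fully rotates → triple-rocker

triple-rocker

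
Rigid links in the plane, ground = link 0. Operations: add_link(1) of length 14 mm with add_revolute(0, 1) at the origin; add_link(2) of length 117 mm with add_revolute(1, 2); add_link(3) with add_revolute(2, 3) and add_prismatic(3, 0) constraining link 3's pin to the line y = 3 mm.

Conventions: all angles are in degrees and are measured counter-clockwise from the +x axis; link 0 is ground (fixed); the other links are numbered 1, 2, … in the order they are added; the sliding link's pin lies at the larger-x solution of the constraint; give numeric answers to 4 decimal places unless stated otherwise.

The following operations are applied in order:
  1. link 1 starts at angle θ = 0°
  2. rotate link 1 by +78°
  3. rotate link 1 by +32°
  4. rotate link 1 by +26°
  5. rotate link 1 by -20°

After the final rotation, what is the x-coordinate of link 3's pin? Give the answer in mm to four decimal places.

geometry: r = 14 mm, L = 117 mm, e = 3 mm; θ starts at 0°
rotate link 1 by +78°: θ ← 0° +78° = 78°
rotate link 1 by +32°: θ ← 78° +32° = 110°
rotate link 1 by +26°: θ ← 110° +26° = 136°
rotate link 1 by -20°: θ ← 136° -20° = 116°
crank pin P = (r cos θ, r sin θ) = (-6.137196, 12.583117)
h = r sin θ − e = 12.583117 − 3 = 9.583117
x = r cos θ + √(L² − h²) = -6.137196 + 116.606877 = 110.469681

110.4697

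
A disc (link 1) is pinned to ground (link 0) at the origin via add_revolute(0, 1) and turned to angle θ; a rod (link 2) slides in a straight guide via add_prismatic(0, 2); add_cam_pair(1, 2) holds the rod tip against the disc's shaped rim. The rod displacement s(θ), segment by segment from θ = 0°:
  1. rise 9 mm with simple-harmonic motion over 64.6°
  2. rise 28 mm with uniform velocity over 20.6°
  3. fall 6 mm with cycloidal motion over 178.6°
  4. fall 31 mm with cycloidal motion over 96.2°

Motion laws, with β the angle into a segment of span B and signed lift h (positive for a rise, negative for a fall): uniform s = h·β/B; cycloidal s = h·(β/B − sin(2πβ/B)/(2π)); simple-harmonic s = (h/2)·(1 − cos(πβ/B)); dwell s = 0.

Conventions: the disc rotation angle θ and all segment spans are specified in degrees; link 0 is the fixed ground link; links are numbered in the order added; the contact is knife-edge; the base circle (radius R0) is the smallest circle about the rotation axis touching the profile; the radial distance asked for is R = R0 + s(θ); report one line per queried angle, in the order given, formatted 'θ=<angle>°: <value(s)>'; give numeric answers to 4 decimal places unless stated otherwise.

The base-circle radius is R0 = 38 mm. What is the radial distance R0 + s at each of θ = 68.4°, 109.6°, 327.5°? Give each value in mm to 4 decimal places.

segment 1 (0° to 64.6°, simple-harmonic, h = 9) is passed completely: s = 0.0000 + (9) = 9.0000
θ = 68.4° falls in segment 2 (64.6° to 85.2°, uniform, h = 28): β = 68.4 − 64.6 = 3.8°, B = 20.6°; Δs = 28·3.8/20.6 = 5.1650; s = 9.0000 + 5.1650 = 14.1650
segment 2 (64.6° to 85.2°, uniform, h = 28) is passed completely: s = 9.0000 + (28) = 37.0000
θ = 109.6° falls in segment 3 (85.2° to 263.8°, cycloidal, h = -6): β = 109.6 − 85.2 = 24.4°, B = 178.6°; Δs = -6·(0.1366 − sin(2π·0.1366)/(2π)) = -0.0970; s = 37.0000 − 0.0970 = 36.9030
segment 3 (85.2° to 263.8°, cycloidal, h = -6) is passed completely: s = 37.0000 + (-6) = 31.0000
θ = 327.5° falls in segment 4 (263.8° to 360°, cycloidal, h = -31): β = 327.5 − 263.8 = 63.7°, B = 96.2°; Δs = -31·(0.6622 − sin(2π·0.6622)/(2π)) = -24.7283; s = 31.0000 − 24.7283 = 6.2717
θ=68.4°: R = R0 + s = 38 + 14.1650 = 52.1650
θ=109.6°: R = R0 + s = 38 + 36.9030 = 74.9030
θ=327.5°: R = R0 + s = 38 + 6.2717 = 44.2717

θ=68.4°: 52.1650
θ=109.6°: 74.9030
θ=327.5°: 44.2717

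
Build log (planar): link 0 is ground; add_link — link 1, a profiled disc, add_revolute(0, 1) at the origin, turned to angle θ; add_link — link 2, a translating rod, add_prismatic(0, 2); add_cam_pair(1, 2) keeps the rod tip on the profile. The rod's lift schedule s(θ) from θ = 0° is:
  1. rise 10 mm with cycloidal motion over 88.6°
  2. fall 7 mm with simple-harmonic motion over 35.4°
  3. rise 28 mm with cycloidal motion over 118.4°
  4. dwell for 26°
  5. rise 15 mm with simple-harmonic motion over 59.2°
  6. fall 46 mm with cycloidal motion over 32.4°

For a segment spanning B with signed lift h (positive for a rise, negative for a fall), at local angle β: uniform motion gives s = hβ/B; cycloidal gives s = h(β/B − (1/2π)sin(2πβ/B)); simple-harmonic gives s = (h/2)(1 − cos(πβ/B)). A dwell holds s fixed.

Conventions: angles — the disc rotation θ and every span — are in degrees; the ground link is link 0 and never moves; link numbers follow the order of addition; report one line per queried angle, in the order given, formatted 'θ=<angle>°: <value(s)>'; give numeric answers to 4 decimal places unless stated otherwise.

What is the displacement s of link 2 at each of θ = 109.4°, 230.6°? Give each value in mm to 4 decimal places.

seg 1 [0°–88.6°] cycloidal, h=10: full span → s += 10 → s = 10.0000
seg 2 [88.6°–124°] simple-harmonic, h=-7: θ=109.4° here. β=20.8, B=35.4. -7/2·(1 − cos(π·0.5876)) = -4.4508 → s = 5.5492
seg 2 [88.6°–124°] simple-harmonic, h=-7: full span → s += -7 → s = 3.0000
seg 3 [124°–242.4°] cycloidal, h=28: θ=230.6° here. β=106.6, B=118.4. 28·(0.9003 − sin(2π·0.9003)/(2π)) = 27.8212 → s = 30.8212

θ=109.4°: 5.5492
θ=230.6°: 30.8212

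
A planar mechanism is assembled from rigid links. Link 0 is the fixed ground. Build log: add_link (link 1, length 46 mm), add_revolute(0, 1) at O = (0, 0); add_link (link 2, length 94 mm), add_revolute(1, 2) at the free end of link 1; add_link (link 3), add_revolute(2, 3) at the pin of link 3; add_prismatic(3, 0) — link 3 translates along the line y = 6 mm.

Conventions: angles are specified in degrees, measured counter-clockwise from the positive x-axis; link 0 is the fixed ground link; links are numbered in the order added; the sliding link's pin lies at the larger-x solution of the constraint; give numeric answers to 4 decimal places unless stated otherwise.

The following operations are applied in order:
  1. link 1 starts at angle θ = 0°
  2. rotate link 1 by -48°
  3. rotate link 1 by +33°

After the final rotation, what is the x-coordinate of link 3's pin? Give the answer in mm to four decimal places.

geometry: r = 46 mm, L = 94 mm, e = 6 mm; θ starts at 0°
rotate link 1 by -48°: θ ← 0° -48° = -48°
rotate link 1 by +33°: θ ← -48° +33° = -15°
crank pin P = (r cos θ, r sin θ) = (44.432588, -11.905676)
h = r sin θ − e = -11.905676 − 6 = -17.905676
x = r cos θ + √(L² − h²) = 44.432588 + 92.278853 = 136.711441

136.7114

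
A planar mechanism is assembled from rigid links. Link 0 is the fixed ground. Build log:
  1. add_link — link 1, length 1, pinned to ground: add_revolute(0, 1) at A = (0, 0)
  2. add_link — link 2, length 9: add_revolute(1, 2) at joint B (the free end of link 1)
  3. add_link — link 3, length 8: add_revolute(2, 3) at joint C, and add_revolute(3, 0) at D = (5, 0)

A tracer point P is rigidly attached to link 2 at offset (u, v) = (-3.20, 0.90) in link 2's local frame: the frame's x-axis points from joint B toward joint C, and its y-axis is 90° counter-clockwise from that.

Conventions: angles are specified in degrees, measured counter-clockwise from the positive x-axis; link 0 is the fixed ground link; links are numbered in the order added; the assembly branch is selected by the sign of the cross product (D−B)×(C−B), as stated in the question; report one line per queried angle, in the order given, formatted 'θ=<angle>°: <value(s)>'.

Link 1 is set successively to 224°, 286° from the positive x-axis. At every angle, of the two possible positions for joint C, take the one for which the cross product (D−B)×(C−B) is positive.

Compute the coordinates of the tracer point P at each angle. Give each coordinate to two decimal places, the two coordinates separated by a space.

A=(0,0), D=(5.00,0)
θ=224°: B = A + 1.00·(cos224°, sin224°) = (-0.7193, -0.6947)
θ=224°: |BD| = 5.7614
θ=224°: circle(B,9.00) ∩ circle(D,8.00): a=4.3560, h=7.8756
θ=224°:   candidates: C₊=(2.6553,7.6487) cross=45.374; C₋=(4.5545,-7.9876) cross=-45.374
θ=224°:   branch + wants cross > 0 → take C=(2.6553,7.6487) (cross=45.374)
θ=224°: ex = (C−B)/|BC| = (0.3750,0.9270); ey = (-0.9270,0.3750)
θ=224°: P = B + -3.20·ex + 0.90·ey = (-2.7536,-3.3237)
θ=286°: B = A + 1.00·(cos286°, sin286°) = (0.2756, -0.9613)
θ=286°: |BD| = 4.8212
θ=286°: circle(B,9.00) ∩ circle(D,8.00): a=4.1736, h=7.9738
θ=286°:   candidates: C₊=(2.7756,7.6845) cross=38.443; C₋=(5.9553,-7.9428) cross=-38.443
θ=286°:   branch + wants cross > 0 → take C=(2.7756,7.6845) (cross=38.443)
θ=286°: ex = (C−B)/|BC| = (0.2778,0.9606); ey = (-0.9606,0.2778)
θ=286°: P = B + -3.20·ex + 0.90·ey = (-1.4778,-3.7853)

θ=224°: -2.75 -3.32
θ=286°: -1.48 -3.79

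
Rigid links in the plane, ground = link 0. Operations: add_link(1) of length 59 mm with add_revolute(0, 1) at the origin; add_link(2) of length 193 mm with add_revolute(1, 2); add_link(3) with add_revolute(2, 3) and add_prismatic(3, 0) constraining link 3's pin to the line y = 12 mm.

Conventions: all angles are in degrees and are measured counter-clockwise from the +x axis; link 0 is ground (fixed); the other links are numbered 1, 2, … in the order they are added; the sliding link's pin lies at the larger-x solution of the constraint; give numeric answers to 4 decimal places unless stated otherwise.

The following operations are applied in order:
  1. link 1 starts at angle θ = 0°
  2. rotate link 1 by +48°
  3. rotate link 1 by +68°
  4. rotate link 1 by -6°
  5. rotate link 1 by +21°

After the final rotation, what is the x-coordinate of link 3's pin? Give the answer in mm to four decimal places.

geometry: r = 59 mm, L = 193 mm, e = 12 mm; θ starts at 0°
rotate link 1 by +48°: θ ← 0° +48° = 48°
rotate link 1 by +68°: θ ← 48° +68° = 116°
rotate link 1 by -6°: θ ← 116° -6° = 110°
rotate link 1 by +21°: θ ← 110° +21° = 131°
crank pin P = (r cos θ, r sin θ) = (-38.707483, 44.527865)
h = r sin θ − e = 44.527865 − 12 = 32.527865
x = r cos θ + √(L² − h²) = -38.707483 + 190.239160 = 151.531677

151.5317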